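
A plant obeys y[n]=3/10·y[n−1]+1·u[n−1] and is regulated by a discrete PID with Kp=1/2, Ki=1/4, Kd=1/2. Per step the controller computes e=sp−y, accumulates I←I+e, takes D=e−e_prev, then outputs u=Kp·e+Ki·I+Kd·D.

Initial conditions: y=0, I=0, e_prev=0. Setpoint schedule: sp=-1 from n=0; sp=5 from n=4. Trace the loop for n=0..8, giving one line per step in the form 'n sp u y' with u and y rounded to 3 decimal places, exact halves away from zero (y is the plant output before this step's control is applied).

0 -1 -1.250 0.000
1 -1 0.563 -1.250
2 -1 -1.797 0.188
3 -1 1.035 -1.741
4 5 4.939 0.513
5 5 -1.537 5.093
6 5 7.108 -0.009
7 5 -3.084 7.105
8 5 10.019 -0.953

(exact arithmetic carried between steps; '≈' marks a value shown rounded to 6 d.p. or computed from one; I and e_prev carry over from the previous line; the table rounds u and y to 3 d.p., halves away from zero)
n=0: y=0, sp=-1, e=sp−y=-1; I=-1, D=e−e_prev=-1; u=1/2·(-1)+1/4·(-1)+1/2·(-1)=-1.25; next y=3/10·0+1·(-1.25)=-1.25
n=1: y=-1.25, sp=-1, e=sp−y=0.25; I=-0.75, D=e−e_prev=1.25; u=1/2·0.25+1/4·(-0.75)+1/2·1.25=0.5625; next y=3/10·(-1.25)+1·0.5625=0.1875
n=2: y=0.1875, sp=-1, e=sp−y=-1.1875; I=-1.9375, D=e−e_prev=-1.4375; u=1/2·(-1.1875)+1/4·(-1.9375)+1/2·(-1.4375)=-1.796875; next y=3/10·0.1875+1·(-1.796875)=-1.740625
n=3: y=-1.740625, sp=-1, e=sp−y=0.740625; I=-1.196875, D=e−e_prev=1.928125; u=1/2·0.740625+1/4·(-1.196875)+1/2·1.928125≈1.035156; next y=3/10·(-1.740625)+1·1.035156≈0.512969
n=4: y≈0.512969, sp=5, e=sp−y≈4.487031; I≈3.290156, D=e−e_prev≈3.746406; u=1/2·4.487031+1/4·3.290156+1/2·3.746406≈4.939258; next y=3/10·0.512969+1·4.939258≈5.093148
n=5: y≈5.093148, sp=5, e=sp−y≈-0.093148; I≈3.197008, D=e−e_prev≈-4.580180; u=1/2·(-0.093148)+1/4·3.197008+1/2·(-4.580180)≈-1.537412; next y=3/10·5.093148+1·(-1.537412)≈-0.009468
n=6: y≈-0.009468, sp=5, e=sp−y≈5.009468; I≈8.206475, D=e−e_prev≈5.102616; u=1/2·5.009468+1/4·8.206475+1/2·5.102616≈7.107661; next y=3/10·(-0.009468)+1·7.107661≈7.104820
n=7: y≈7.104820, sp=5, e=sp−y≈-2.104820; I≈6.101655, D=e−e_prev≈-7.114288; u=1/2·(-2.104820)+1/4·6.101655+1/2·(-7.114288)≈-3.084140; next y=3/10·7.104820+1·(-3.084140)≈-0.952694
n=8: y≈-0.952694, sp=5, e=sp−y≈5.952694; I≈12.054349, D=e−e_prev≈8.057515; u=1/2·5.952694+1/4·12.054349+1/2·8.057515≈10.018692; next y=3/10·(-0.952694)+1·10.018692≈9.732884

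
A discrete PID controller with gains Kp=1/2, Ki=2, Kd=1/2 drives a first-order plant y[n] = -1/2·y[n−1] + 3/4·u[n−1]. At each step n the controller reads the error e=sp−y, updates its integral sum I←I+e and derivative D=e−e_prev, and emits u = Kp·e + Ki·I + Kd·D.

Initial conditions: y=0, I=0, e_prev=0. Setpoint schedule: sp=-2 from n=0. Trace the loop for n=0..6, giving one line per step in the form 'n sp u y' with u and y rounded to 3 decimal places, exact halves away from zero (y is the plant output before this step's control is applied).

(exact arithmetic carried between steps; '≈' marks a value shown rounded to 6 d.p. or computed from one; I and e_prev carry over from the previous line; the table rounds u and y to 3 d.p., halves away from zero)
n=0: y=0, sp=-2, e=sp−y=-2; I=-2, D=e−e_prev=-2; u=1/2·(-2)+2·(-2)+1/2·(-2)=-6; next y=-1/2·0+3/4·(-6)=-4.5
n=1: y=-4.5, sp=-2, e=sp−y=2.5; I=0.5, D=e−e_prev=4.5; u=1/2·2.5+2·0.5+1/2·4.5=4.5; next y=-1/2·(-4.5)+3/4·4.5=5.625
n=2: y=5.625, sp=-2, e=sp−y=-7.625; I=-7.125, D=e−e_prev=-10.125; u=1/2·(-7.625)+2·(-7.125)+1/2·(-10.125)=-23.125; next y=-1/2·5.625+3/4·(-23.125)=-20.15625
n=3: y=-20.15625, sp=-2, e=sp−y=18.15625; I=11.03125, D=e−e_prev=25.78125; u=1/2·18.15625+2·11.03125+1/2·25.78125=44.03125; next y=-1/2·(-20.15625)+3/4·44.03125≈43.101563
n=4: y≈43.101563, sp=-2, e=sp−y≈-45.101563; I≈-34.070313, D=e−e_prev≈-63.257813; u=1/2·(-45.101563)+2·(-34.070313)+1/2·(-63.257813)≈-122.320313; next y=-1/2·43.101563+3/4·(-122.320313)≈-113.291016
n=5: y≈-113.291016, sp=-2, e=sp−y≈111.291016; I≈77.220703, D=e−e_prev≈156.392578; u=1/2·111.291016+2·77.220703+1/2·156.392578≈288.283203; next y=-1/2·(-113.291016)+3/4·288.283203≈272.857910
n=6: y≈272.857910, sp=-2, e=sp−y≈-274.857910; I≈-197.637207, D=e−e_prev≈-386.148926; u=1/2·(-274.857910)+2·(-197.637207)+1/2·(-386.148926)≈-725.777832; next y=-1/2·272.857910+3/4·(-725.777832)≈-680.762329

0 -2 -6.000 0.000
1 -2 4.500 -4.500
2 -2 -23.125 5.625
3 -2 44.031 -20.156
4 -2 -122.320 43.102
5 -2 288.283 -113.291
6 -2 -725.778 272.858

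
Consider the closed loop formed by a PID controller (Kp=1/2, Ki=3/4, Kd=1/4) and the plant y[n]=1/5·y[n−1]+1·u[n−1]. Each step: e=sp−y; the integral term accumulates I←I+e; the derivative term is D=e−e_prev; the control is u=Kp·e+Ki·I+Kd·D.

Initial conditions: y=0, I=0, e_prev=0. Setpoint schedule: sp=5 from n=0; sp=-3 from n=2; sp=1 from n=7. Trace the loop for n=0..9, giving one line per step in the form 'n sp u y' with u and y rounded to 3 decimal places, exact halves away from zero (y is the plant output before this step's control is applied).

(exact arithmetic carried between steps; '≈' marks a value shown rounded to 6 d.p. or computed from one; I and e_prev carry over from the previous line; the table rounds u and y to 3 d.p., halves away from zero)
n=0: y=0, sp=5, e=sp−y=5; I=5, D=e−e_prev=5; u=1/2·5+3/4·5+1/4·5=7.5; next y=1/5·0+1·7.5=7.5
n=1: y=7.5, sp=5, e=sp−y=-2.5; I=2.5, D=e−e_prev=-7.5; u=1/2·(-2.5)+3/4·2.5+1/4·(-7.5)=-1.25; next y=1/5·7.5+1·(-1.25)=0.25
n=2: y=0.25, sp=-3, e=sp−y=-3.25; I=-0.75, D=e−e_prev=-0.75; u=1/2·(-3.25)+3/4·(-0.75)+1/4·(-0.75)=-2.375; next y=1/5·0.25+1·(-2.375)=-2.325
n=3: y=-2.325, sp=-3, e=sp−y=-0.675; I=-1.425, D=e−e_prev=2.575; u=1/2·(-0.675)+3/4·(-1.425)+1/4·2.575=-0.7625; next y=1/5·(-2.325)+1·(-0.7625)=-1.2275
n=4: y=-1.2275, sp=-3, e=sp−y=-1.7725; I=-3.1975, D=e−e_prev=-1.0975; u=1/2·(-1.7725)+3/4·(-3.1975)+1/4·(-1.0975)=-3.55875; next y=1/5·(-1.2275)+1·(-3.55875)=-3.80425
n=5: y=-3.80425, sp=-3, e=sp−y=0.80425; I=-2.39325, D=e−e_prev=2.57675; u=1/2·0.80425+3/4·(-2.39325)+1/4·2.57675=-0.748625; next y=1/5·(-3.80425)+1·(-0.748625)=-1.509475
n=6: y=-1.509475, sp=-3, e=sp−y=-1.490525; I=-3.883775, D=e−e_prev=-2.294775; u=1/2·(-1.490525)+3/4·(-3.883775)+1/4·(-2.294775)≈-4.231788; next y=1/5·(-1.509475)+1·(-4.231788)≈-4.533683
n=7: y≈-4.533683, sp=1, e=sp−y≈5.533683; I≈1.649908, D=e−e_prev≈7.024208; u=1/2·5.533683+3/4·1.649908+1/4·7.024208≈5.760324; next y=1/5·(-4.533683)+1·5.760324≈4.853587
n=8: y≈4.853587, sp=1, e=sp−y≈-3.853587; I≈-2.203680, D=e−e_prev≈-9.387270; u=1/2·(-3.853587)+3/4·(-2.203680)+1/4·(-9.387270)≈-5.926371; next y=1/5·4.853587+1·(-5.926371)≈-4.955653
n=9: y≈-4.955653, sp=1, e=sp−y≈5.955653; I≈3.751974, D=e−e_prev≈9.809241; u=1/2·5.955653+3/4·3.751974+1/4·9.809241≈8.244117; next y=1/5·(-4.955653)+1·8.244117≈7.252986

0 5 7.500 0.000
1 5 -1.250 7.500
2 -3 -2.375 0.250
3 -3 -0.763 -2.325
4 -3 -3.559 -1.228
5 -3 -0.749 -3.804
6 -3 -4.232 -1.509
7 1 5.760 -4.534
8 1 -5.926 4.854
9 1 8.244 -4.956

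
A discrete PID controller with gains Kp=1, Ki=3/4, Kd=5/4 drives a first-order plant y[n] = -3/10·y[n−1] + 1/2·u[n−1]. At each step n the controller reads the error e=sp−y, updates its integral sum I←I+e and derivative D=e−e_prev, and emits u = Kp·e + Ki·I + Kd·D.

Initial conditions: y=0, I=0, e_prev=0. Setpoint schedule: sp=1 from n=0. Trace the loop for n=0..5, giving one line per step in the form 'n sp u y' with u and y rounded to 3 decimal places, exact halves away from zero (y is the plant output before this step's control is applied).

(exact arithmetic carried between steps; '≈' marks a value shown rounded to 6 d.p. or computed from one; I and e_prev carry over from the previous line; the table rounds u and y to 3 d.p., halves away from zero)
n=0: y=0, sp=1, e=sp−y=1; I=1, D=e−e_prev=1; u=1·1+3/4·1+5/4·1=3; next y=-3/10·0+1/2·3=1.5
n=1: y=1.5, sp=1, e=sp−y=-0.5; I=0.5, D=e−e_prev=-1.5; u=1·(-0.5)+3/4·0.5+5/4·(-1.5)=-2; next y=-3/10·1.5+1/2·(-2)=-1.45
n=2: y=-1.45, sp=1, e=sp−y=2.45; I=2.95, D=e−e_prev=2.95; u=1·2.45+3/4·2.95+5/4·2.95=8.35; next y=-3/10·(-1.45)+1/2·8.35=4.61
n=3: y=4.61, sp=1, e=sp−y=-3.61; I=-0.66, D=e−e_prev=-6.06; u=1·(-3.61)+3/4·(-0.66)+5/4·(-6.06)=-11.68; next y=-3/10·4.61+1/2·(-11.68)=-7.223
n=4: y=-7.223, sp=1, e=sp−y=8.223; I=7.563, D=e−e_prev=11.833; u=1·8.223+3/4·7.563+5/4·11.833=28.6865; next y=-3/10·(-7.223)+1/2·28.6865=16.51015
n=5: y=16.51015, sp=1, e=sp−y=-15.51015; I=-7.94715, D=e−e_prev=-23.73315; u=1·(-15.51015)+3/4·(-7.94715)+5/4·(-23.73315)=-51.13695; next y=-3/10·16.51015+1/2·(-51.13695)=-30.52152

0 1 3.000 0.000
1 1 -2.000 1.500
2 1 8.350 -1.450
3 1 -11.680 4.610
4 1 28.687 -7.223
5 1 -51.137 16.510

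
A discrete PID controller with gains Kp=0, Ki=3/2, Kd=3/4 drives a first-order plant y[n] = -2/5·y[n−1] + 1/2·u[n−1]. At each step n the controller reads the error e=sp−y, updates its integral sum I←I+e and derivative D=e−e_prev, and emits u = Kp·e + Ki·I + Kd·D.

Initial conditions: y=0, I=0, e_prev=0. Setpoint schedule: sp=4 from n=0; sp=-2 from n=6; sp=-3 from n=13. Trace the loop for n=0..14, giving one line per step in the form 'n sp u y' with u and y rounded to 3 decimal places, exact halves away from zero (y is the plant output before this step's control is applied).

0 4 9.000 0.000
1 4 1.875 4.500
2 4 16.566 -0.863
3 4 -1.516 8.628
4 4 27.543 -4.209
5 4 -14.015 15.455
6 -2 34.501 -13.190
7 -2 -46.059 22.526
8 -2 66.713 -32.040
9 -2 -105.130 46.173
10 -2 144.986 -71.034
11 -2 -226.235 100.906
12 -2 320.730 -153.480
13 -3 -489.373 221.757
14 -3 704.749 -333.389

(exact arithmetic carried between steps; '≈' marks a value shown rounded to 6 d.p. or computed from one; I and e_prev carry over from the previous line; the table rounds u and y to 3 d.p., halves away from zero)
n=0: y=0, sp=4, e=sp−y=4; I=4, D=e−e_prev=4; u=0·4+3/2·4+3/4·4=9; next y=-2/5·0+1/2·9=4.5
n=1: y=4.5, sp=4, e=sp−y=-0.5; I=3.5, D=e−e_prev=-4.5; u=0·(-0.5)+3/2·3.5+3/4·(-4.5)=1.875; next y=-2/5·4.5+1/2·1.875=-0.8625
n=2: y=-0.8625, sp=4, e=sp−y=4.8625; I=8.3625, D=e−e_prev=5.3625; u=0·4.8625+3/2·8.3625+3/4·5.3625=16.565625; next y=-2/5·(-0.8625)+1/2·16.565625≈8.627813
n=3: y≈8.627813, sp=4, e=sp−y≈-4.627813; I≈3.734688, D=e−e_prev≈-9.490313; u=0·(-4.627813)+3/2·3.734688+3/4·(-9.490313)≈-1.515703; next y=-2/5·8.627813+1/2·(-1.515703)≈-4.208977
n=4: y≈-4.208977, sp=4, e=sp−y≈8.208977; I≈11.943664, D=e−e_prev≈12.836789; u=0·8.208977+3/2·11.943664+3/4·12.836789≈27.543088; next y=-2/5·(-4.208977)+1/2·27.543088≈15.455135
n=5: y≈15.455135, sp=4, e=sp−y≈-11.455135; I≈0.488529, D=e−e_prev≈-19.664111; u=0·(-11.455135)+3/2·0.488529+3/4·(-19.664111)≈-14.015289; next y=-2/5·15.455135+1/2·(-14.015289)≈-13.189698
n=6: y≈-13.189698, sp=-2, e=sp−y≈11.189698; I≈11.678228, D=e−e_prev≈22.644833; u=0·11.189698+3/2·11.678228+3/4·22.644833≈34.500967; next y=-2/5·(-13.189698)+1/2·34.500967≈22.526363
n=7: y≈22.526363, sp=-2, e=sp−y≈-24.526363; I≈-12.848135, D=e−e_prev≈-35.716061; u=0·(-24.526363)+3/2·(-12.848135)+3/4·(-35.716061)≈-46.059248; next y=-2/5·22.526363+1/2·(-46.059248)≈-32.040169
n=8: y≈-32.040169, sp=-2, e=sp−y≈30.040169; I≈17.192034, D=e−e_prev≈54.566532; u=0·30.040169+3/2·17.192034+3/4·54.566532≈66.712950; next y=-2/5·(-32.040169)+1/2·66.712950≈46.172543
n=9: y≈46.172543, sp=-2, e=sp−y≈-48.172543; I≈-30.980508, D=e−e_prev≈-78.212712; u=0·(-48.172543)+3/2·(-30.980508)+3/4·(-78.212712)≈-105.130296; next y=-2/5·46.172543+1/2·(-105.130296)≈-71.034165
n=10: y≈-71.034165, sp=-2, e=sp−y≈69.034165; I≈38.053657, D=e−e_prev≈117.206708; u=0·69.034165+3/2·38.053657+3/4·117.206708≈144.985516; next y=-2/5·(-71.034165)+1/2·144.985516≈100.906424
n=11: y≈100.906424, sp=-2, e=sp−y≈-102.906424; I≈-64.852767, D=e−e_prev≈-171.940589; u=0·(-102.906424)+3/2·(-64.852767)+3/4·(-171.940589)≈-226.234593; next y=-2/5·100.906424+1/2·(-226.234593)≈-153.479866
n=12: y≈-153.479866, sp=-2, e=sp−y≈151.479866; I≈86.627099, D=e−e_prev≈254.386290; u=0·151.479866+3/2·86.627099+3/4·254.386290≈320.730366; next y=-2/5·(-153.479866)+1/2·320.730366≈221.757129
n=13: y≈221.757129, sp=-3, e=sp−y≈-224.757129; I≈-138.130031, D=e−e_prev≈-376.236995; u=0·(-224.757129)+3/2·(-138.130031)+3/4·(-376.236995)≈-489.372792; next y=-2/5·221.757129+1/2·(-489.372792)≈-333.389248
n=14: y≈-333.389248, sp=-3, e=sp−y≈330.389248; I≈192.259217, D=e−e_prev≈555.146377; u=0·330.389248+3/2·192.259217+3/4·555.146377≈704.748609; next y=-2/5·(-333.389248)+1/2·704.748609≈485.730004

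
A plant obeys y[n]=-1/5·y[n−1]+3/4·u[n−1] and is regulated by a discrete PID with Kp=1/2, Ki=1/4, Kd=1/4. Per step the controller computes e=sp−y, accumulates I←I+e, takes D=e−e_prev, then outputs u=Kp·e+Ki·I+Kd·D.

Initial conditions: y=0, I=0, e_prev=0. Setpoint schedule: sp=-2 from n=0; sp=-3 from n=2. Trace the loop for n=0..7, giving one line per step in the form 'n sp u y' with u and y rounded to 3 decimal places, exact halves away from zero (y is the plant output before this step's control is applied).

0 -2 -2.000 0.000
1 -2 -0.500 -1.500
2 -3 -3.425 -0.075
3 -3 -1.071 -2.554
4 -3 -4.064 -0.293
5 -3 -1.479 -2.989
6 -3 -4.633 -0.511
7 -3 -1.774 -3.373

(exact arithmetic carried between steps; '≈' marks a value shown rounded to 6 d.p. or computed from one; I and e_prev carry over from the previous line; the table rounds u and y to 3 d.p., halves away from zero)
n=0: y=0, sp=-2, e=sp−y=-2; I=-2, D=e−e_prev=-2; u=1/2·(-2)+1/4·(-2)+1/4·(-2)=-2; next y=-1/5·0+3/4·(-2)=-1.5
n=1: y=-1.5, sp=-2, e=sp−y=-0.5; I=-2.5, D=e−e_prev=1.5; u=1/2·(-0.5)+1/4·(-2.5)+1/4·1.5=-0.5; next y=-1/5·(-1.5)+3/4·(-0.5)=-0.075
n=2: y=-0.075, sp=-3, e=sp−y=-2.925; I=-5.425, D=e−e_prev=-2.425; u=1/2·(-2.925)+1/4·(-5.425)+1/4·(-2.425)=-3.425; next y=-1/5·(-0.075)+3/4·(-3.425)=-2.55375
n=3: y=-2.55375, sp=-3, e=sp−y=-0.44625; I=-5.87125, D=e−e_prev=2.47875; u=1/2·(-0.44625)+1/4·(-5.87125)+1/4·2.47875=-1.07125; next y=-1/5·(-2.55375)+3/4·(-1.07125)≈-0.292688
n=4: y≈-0.292688, sp=-3, e=sp−y≈-2.707313; I≈-8.578563, D=e−e_prev≈-2.261063; u=1/2·(-2.707313)+1/4·(-8.578563)+1/4·(-2.261063)≈-4.063563; next y=-1/5·(-0.292688)+3/4·(-4.063563)≈-2.989134
n=5: y≈-2.989134, sp=-3, e=sp−y≈-0.010866; I≈-8.589428, D=e−e_prev≈2.696447; u=1/2·(-0.010866)+1/4·(-8.589428)+1/4·2.696447≈-1.478678; next y=-1/5·(-2.989134)+3/4·(-1.478678)≈-0.511182
n=6: y≈-0.511182, sp=-3, e=sp−y≈-2.488818; I≈-11.078246, D=e−e_prev≈-2.477953; u=1/2·(-2.488818)+1/4·(-11.078246)+1/4·(-2.477953)≈-4.633459; next y=-1/5·(-0.511182)+3/4·(-4.633459)≈-3.372858
n=7: y≈-3.372858, sp=-3, e=sp−y≈0.372858; I≈-10.705389, D=e−e_prev≈2.861676; u=1/2·0.372858+1/4·(-10.705389)+1/4·2.861676≈-1.774499; next y=-1/5·(-3.372858)+3/4·(-1.774499)≈-0.656303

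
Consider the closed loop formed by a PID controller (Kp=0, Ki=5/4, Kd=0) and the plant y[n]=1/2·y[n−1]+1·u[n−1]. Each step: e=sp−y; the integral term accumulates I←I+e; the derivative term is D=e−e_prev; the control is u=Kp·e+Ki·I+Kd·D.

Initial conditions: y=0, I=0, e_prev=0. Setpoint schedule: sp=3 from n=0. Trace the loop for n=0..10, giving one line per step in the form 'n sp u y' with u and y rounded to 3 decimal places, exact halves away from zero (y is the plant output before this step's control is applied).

(exact arithmetic carried between steps; '≈' marks a value shown rounded to 6 d.p. or computed from one; I and e_prev carry over from the previous line; the table rounds u and y to 3 d.p., halves away from zero)
n=0: y=0, sp=3, e=sp−y=3; I=3, D=e−e_prev=3; u=0·3+5/4·3+0·3=3.75; next y=1/2·0+1·3.75=3.75
n=1: y=3.75, sp=3, e=sp−y=-0.75; I=2.25, D=e−e_prev=-3.75; u=0·(-0.75)+5/4·2.25+0·(-3.75)=2.8125; next y=1/2·3.75+1·2.8125=4.6875
n=2: y=4.6875, sp=3, e=sp−y=-1.6875; I=0.5625, D=e−e_prev=-0.9375; u=0·(-1.6875)+5/4·0.5625+0·(-0.9375)=0.703125; next y=1/2·4.6875+1·0.703125=3.046875
n=3: y=3.046875, sp=3, e=sp−y=-0.046875; I=0.515625, D=e−e_prev=1.640625; u=0·(-0.046875)+5/4·0.515625+0·1.640625≈0.644531; next y=1/2·3.046875+1·0.644531≈2.167969
n=4: y≈2.167969, sp=3, e=sp−y≈0.832031; I≈1.347656, D=e−e_prev≈0.878906; u=0·0.832031+5/4·1.347656+0·0.878906≈1.684570; next y=1/2·2.167969+1·1.684570≈2.768555
n=5: y≈2.768555, sp=3, e=sp−y≈0.231445; I≈1.579102, D=e−e_prev≈-0.600586; u=0·0.231445+5/4·1.579102+0·(-0.600586)≈1.973877; next y=1/2·2.768555+1·1.973877≈3.358154
n=6: y≈3.358154, sp=3, e=sp−y≈-0.358154; I≈1.220947, D=e−e_prev≈-0.589600; u=0·(-0.358154)+5/4·1.220947+0·(-0.589600)≈1.526184; next y=1/2·3.358154+1·1.526184≈3.205261
n=7: y≈3.205261, sp=3, e=sp−y≈-0.205261; I≈1.015686, D=e−e_prev≈0.152893; u=0·(-0.205261)+5/4·1.015686+0·0.152893≈1.269608; next y=1/2·3.205261+1·1.269608≈2.872238
n=8: y≈2.872238, sp=3, e=sp−y≈0.127762; I≈1.143448, D=e−e_prev≈0.333023; u=0·0.127762+5/4·1.143448+0·0.333023≈1.429310; next y=1/2·2.872238+1·1.429310≈2.865429
n=9: y≈2.865429, sp=3, e=sp−y≈0.134571; I≈1.278019, D=e−e_prev≈0.006809; u=0·0.134571+5/4·1.278019+0·0.006809≈1.597524; next y=1/2·2.865429+1·1.597524≈3.030238
n=10: y≈3.030238, sp=3, e=sp−y≈-0.030238; I≈1.247781, D=e−e_prev≈-0.164809; u=0·(-0.030238)+5/4·1.247781+0·(-0.164809)≈1.559726; next y=1/2·3.030238+1·1.559726≈3.074845

0 3 3.750 0.000
1 3 2.813 3.750
2 3 0.703 4.688
3 3 0.645 3.047
4 3 1.685 2.168
5 3 1.974 2.769
6 3 1.526 3.358
7 3 1.270 3.205
8 3 1.429 2.872
9 3 1.598 2.865
10 3 1.560 3.030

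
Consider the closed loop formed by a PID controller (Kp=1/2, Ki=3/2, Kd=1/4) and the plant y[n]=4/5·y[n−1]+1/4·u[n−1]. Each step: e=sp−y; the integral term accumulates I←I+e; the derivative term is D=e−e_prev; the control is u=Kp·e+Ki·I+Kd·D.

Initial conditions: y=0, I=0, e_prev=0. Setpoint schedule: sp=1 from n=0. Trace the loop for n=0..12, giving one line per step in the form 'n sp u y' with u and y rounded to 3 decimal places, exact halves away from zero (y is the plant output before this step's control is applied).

(exact arithmetic carried between steps; '≈' marks a value shown rounded to 6 d.p. or computed from one; I and e_prev carry over from the previous line; the table rounds u and y to 3 d.p., halves away from zero)
n=0: y=0, sp=1, e=sp−y=1; I=1, D=e−e_prev=1; u=1/2·1+3/2·1+1/4·1=2.25; next y=4/5·0+1/4·2.25=0.5625
n=1: y=0.5625, sp=1, e=sp−y=0.4375; I=1.4375, D=e−e_prev=-0.5625; u=1/2·0.4375+3/2·1.4375+1/4·(-0.5625)=2.234375; next y=4/5·0.5625+1/4·2.234375≈1.008594
n=2: y≈1.008594, sp=1, e=sp−y≈-0.008594; I≈1.428906, D=e−e_prev≈-0.446094; u=1/2·(-0.008594)+3/2·1.428906+1/4·(-0.446094)≈2.027539; next y=4/5·1.008594+1/4·2.027539≈1.313760
n=3: y≈1.313760, sp=1, e=sp−y≈-0.313760; I≈1.115146, D=e−e_prev≈-0.305166; u=1/2·(-0.313760)+3/2·1.115146+1/4·(-0.305166)≈1.439548; next y=4/5·1.313760+1/4·1.439548≈1.410895
n=4: y≈1.410895, sp=1, e=sp−y≈-0.410895; I≈0.704252, D=e−e_prev≈-0.097135; u=1/2·(-0.410895)+3/2·0.704252+1/4·(-0.097135)≈0.826646; next y=4/5·1.410895+1/4·0.826646≈1.335377
n=5: y≈1.335377, sp=1, e=sp−y≈-0.335377; I≈0.368874, D=e−e_prev≈0.075517; u=1/2·(-0.335377)+3/2·0.368874+1/4·0.075517≈0.404502; next y=4/5·1.335377+1/4·0.404502≈1.169427
n=6: y≈1.169427, sp=1, e=sp−y≈-0.169427; I≈0.199447, D=e−e_prev≈0.165950; u=1/2·(-0.169427)+3/2·0.199447+1/4·0.165950≈0.255944; next y=4/5·1.169427+1/4·0.255944≈0.999528
n=7: y≈0.999528, sp=1, e=sp−y≈0.000472; I≈0.199919, D=e−e_prev≈0.169900; u=1/2·0.000472+3/2·0.199919+1/4·0.169900≈0.342589; next y=4/5·0.999528+1/4·0.342589≈0.885270
n=8: y≈0.885270, sp=1, e=sp−y≈0.114730; I≈0.314649, D=e−e_prev≈0.114258; u=1/2·0.114730+3/2·0.314649+1/4·0.114258≈0.557904; next y=4/5·0.885270+1/4·0.557904≈0.847692
n=9: y≈0.847692, sp=1, e=sp−y≈0.152308; I≈0.466958, D=e−e_prev≈0.037578; u=1/2·0.152308+3/2·0.466958+1/4·0.037578≈0.785985; next y=4/5·0.847692+1/4·0.785985≈0.874650
n=10: y≈0.874650, sp=1, e=sp−y≈0.125350; I≈0.592308, D=e−e_prev≈-0.026958; u=1/2·0.125350+3/2·0.592308+1/4·(-0.026958)≈0.944398; next y=4/5·0.874650+1/4·0.944398≈0.935819
n=11: y≈0.935819, sp=1, e=sp−y≈0.064181; I≈0.656489, D=e−e_prev≈-0.061170; u=1/2·0.064181+3/2·0.656489+1/4·(-0.061170)≈1.001532; next y=4/5·0.935819+1/4·1.001532≈0.999038
n=12: y≈0.999038, sp=1, e=sp−y≈0.000962; I≈0.657451, D=e−e_prev≈-0.063219; u=1/2·0.000962+3/2·0.657451+1/4·(-0.063219)≈0.970852; next y=4/5·0.999038+1/4·0.970852≈1.041944

0 1 2.250 0.000
1 1 2.234 0.563
2 1 2.028 1.009
3 1 1.440 1.314
4 1 0.827 1.411
5 1 0.405 1.335
6 1 0.256 1.169
7 1 0.343 1.000
8 1 0.558 0.885
9 1 0.786 0.848
10 1 0.944 0.875
11 1 1.002 0.936
12 1 0.971 0.999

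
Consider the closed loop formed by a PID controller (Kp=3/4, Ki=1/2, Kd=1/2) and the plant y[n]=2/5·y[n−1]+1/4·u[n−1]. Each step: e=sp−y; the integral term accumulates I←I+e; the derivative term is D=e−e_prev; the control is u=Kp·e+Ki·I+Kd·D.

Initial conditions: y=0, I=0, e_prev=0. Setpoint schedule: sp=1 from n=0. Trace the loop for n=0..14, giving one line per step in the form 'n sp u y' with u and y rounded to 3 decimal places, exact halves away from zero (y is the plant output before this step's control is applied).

(exact arithmetic carried between steps; '≈' marks a value shown rounded to 6 d.p. or computed from one; I and e_prev carry over from the previous line; the table rounds u and y to 3 d.p., halves away from zero)
n=0: y=0, sp=1, e=sp−y=1; I=1, D=e−e_prev=1; u=3/4·1+1/2·1+1/2·1=1.75; next y=2/5·0+1/4·1.75=0.4375
n=1: y=0.4375, sp=1, e=sp−y=0.5625; I=1.5625, D=e−e_prev=-0.4375; u=3/4·0.5625+1/2·1.5625+1/2·(-0.4375)=0.984375; next y=2/5·0.4375+1/4·0.984375≈0.421094
n=2: y≈0.421094, sp=1, e=sp−y≈0.578906; I≈2.141406, D=e−e_prev≈0.016406; u=3/4·0.578906+1/2·2.141406+1/2·0.016406≈1.513086; next y=2/5·0.421094+1/4·1.513086≈0.546709
n=3: y≈0.546709, sp=1, e=sp−y≈0.453291; I≈2.594697, D=e−e_prev≈-0.125615; u=3/4·0.453291+1/2·2.594697+1/2·(-0.125615)≈1.574509; next y=2/5·0.546709+1/4·1.574509≈0.612311
n=4: y≈0.612311, sp=1, e=sp−y≈0.387689; I≈2.982386, D=e−e_prev≈-0.065602; u=3/4·0.387689+1/2·2.982386+1/2·(-0.065602)≈1.749159; next y=2/5·0.612311+1/4·1.749159≈0.682214
n=5: y≈0.682214, sp=1, e=sp−y≈0.317786; I≈3.300172, D=e−e_prev≈-0.069903; u=3/4·0.317786+1/2·3.300172+1/2·(-0.069903)≈1.853474; next y=2/5·0.682214+1/4·1.853474≈0.736254
n=6: y≈0.736254, sp=1, e=sp−y≈0.263746; I≈3.563918, D=e−e_prev≈-0.054040; u=3/4·0.263746+1/2·3.563918+1/2·(-0.054040)≈1.952748; next y=2/5·0.736254+1/4·1.952748≈0.782689
n=7: y≈0.782689, sp=1, e=sp−y≈0.217311; I≈3.781229, D=e−e_prev≈-0.046435; u=3/4·0.217311+1/2·3.781229+1/2·(-0.046435)≈2.030381; next y=2/5·0.782689+1/4·2.030381≈0.820671
n=8: y≈0.820671, sp=1, e=sp−y≈0.179329; I≈3.960559, D=e−e_prev≈-0.037982; u=3/4·0.179329+1/2·3.960559+1/2·(-0.037982)≈2.095785; next y=2/5·0.820671+1/4·2.095785≈0.852215
n=9: y≈0.852215, sp=1, e=sp−y≈0.147785; I≈4.108344, D=e−e_prev≈-0.031544; u=3/4·0.147785+1/2·4.108344+1/2·(-0.031544)≈2.149239; next y=2/5·0.852215+1/4·2.149239≈0.878196
n=10: y≈0.878196, sp=1, e=sp−y≈0.121804; I≈4.230148, D=e−e_prev≈-0.025981; u=3/4·0.121804+1/2·4.230148+1/2·(-0.025981)≈2.193437; next y=2/5·0.878196+1/4·2.193437≈0.899637
n=11: y≈0.899637, sp=1, e=sp−y≈0.100363; I≈4.330511, D=e−e_prev≈-0.021442; u=3/4·0.100363+1/2·4.330511+1/2·(-0.021442)≈2.229806; next y=2/5·0.899637+1/4·2.229806≈0.917307
n=12: y≈0.917307, sp=1, e=sp−y≈0.082693; I≈4.413204, D=e−e_prev≈-0.017669; u=3/4·0.082693+1/2·4.413204+1/2·(-0.017669)≈2.259788; next y=2/5·0.917307+1/4·2.259788≈0.931870
n=13: y≈0.931870, sp=1, e=sp−y≈0.068130; I≈4.481335, D=e−e_prev≈-0.014563; u=3/4·0.068130+1/2·4.481335+1/2·(-0.014563)≈2.284484; next y=2/5·0.931870+1/4·2.284484≈0.943869
n=14: y≈0.943869, sp=1, e=sp−y≈0.056131; I≈4.537466, D=e−e_prev≈-0.011999; u=3/4·0.056131+1/2·4.537466+1/2·(-0.011999)≈2.304832; next y=2/5·0.943869+1/4·2.304832≈0.953755

0 1 1.750 0.000
1 1 0.984 0.438
2 1 1.513 0.421
3 1 1.575 0.547
4 1 1.749 0.612
5 1 1.853 0.682
6 1 1.953 0.736
7 1 2.030 0.783
8 1 2.096 0.821
9 1 2.149 0.852
10 1 2.193 0.878
11 1 2.230 0.900
12 1 2.260 0.917
13 1 2.284 0.932
14 1 2.305 0.944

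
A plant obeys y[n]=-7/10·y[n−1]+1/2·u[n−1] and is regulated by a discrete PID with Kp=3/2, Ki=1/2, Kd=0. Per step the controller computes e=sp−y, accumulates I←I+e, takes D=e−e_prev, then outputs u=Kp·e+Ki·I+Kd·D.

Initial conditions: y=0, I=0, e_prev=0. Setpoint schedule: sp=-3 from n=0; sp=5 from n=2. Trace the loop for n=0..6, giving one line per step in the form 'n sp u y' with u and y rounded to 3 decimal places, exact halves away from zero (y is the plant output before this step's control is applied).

0 -3 -6.000 0.000
1 -3 -1.500 -3.000
2 5 5.800 1.350
3 5 6.415 1.955
4 5 8.170 1.839
5 5 7.833 2.797
6 5 10.613 1.958

(exact arithmetic carried between steps; '≈' marks a value shown rounded to 6 d.p. or computed from one; I and e_prev carry over from the previous line; the table rounds u and y to 3 d.p., halves away from zero)
n=0: y=0, sp=-3, e=sp−y=-3; I=-3, D=e−e_prev=-3; u=3/2·(-3)+1/2·(-3)+0·(-3)=-6; next y=-7/10·0+1/2·(-6)=-3
n=1: y=-3, sp=-3, e=sp−y=0; I=-3, D=e−e_prev=3; u=3/2·0+1/2·(-3)+0·3=-1.5; next y=-7/10·(-3)+1/2·(-1.5)=1.35
n=2: y=1.35, sp=5, e=sp−y=3.65; I=0.65, D=e−e_prev=3.65; u=3/2·3.65+1/2·0.65+0·3.65=5.8; next y=-7/10·1.35+1/2·5.8=1.955
n=3: y=1.955, sp=5, e=sp−y=3.045; I=3.695, D=e−e_prev=-0.605; u=3/2·3.045+1/2·3.695+0·(-0.605)=6.415; next y=-7/10·1.955+1/2·6.415=1.839
n=4: y=1.839, sp=5, e=sp−y=3.161; I=6.856, D=e−e_prev=0.116; u=3/2·3.161+1/2·6.856+0·0.116=8.1695; next y=-7/10·1.839+1/2·8.1695=2.79745
n=5: y=2.79745, sp=5, e=sp−y=2.20255; I=9.05855, D=e−e_prev=-0.95845; u=3/2·2.20255+1/2·9.05855+0·(-0.95845)=7.8331; next y=-7/10·2.79745+1/2·7.8331=1.958335
n=6: y=1.958335, sp=5, e=sp−y=3.041665; I=12.100215, D=e−e_prev=0.839115; u=3/2·3.041665+1/2·12.100215+0·0.839115=10.612605; next y=-7/10·1.958335+1/2·10.612605=3.935468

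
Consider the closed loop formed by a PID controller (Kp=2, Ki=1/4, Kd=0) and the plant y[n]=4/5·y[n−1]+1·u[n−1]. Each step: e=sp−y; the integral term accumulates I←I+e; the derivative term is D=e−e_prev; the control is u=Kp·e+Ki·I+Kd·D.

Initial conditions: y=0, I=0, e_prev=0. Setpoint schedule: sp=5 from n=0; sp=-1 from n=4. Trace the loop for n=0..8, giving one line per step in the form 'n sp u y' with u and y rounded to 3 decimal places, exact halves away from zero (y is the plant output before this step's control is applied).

0 5 11.250 0.000
1 5 -12.813 11.250
2 5 19.516 -3.813
3 5 -23.907 16.466
4 -1 20.927 -10.735
5 -1 -28.556 12.339
6 -1 37.912 -18.684
7 -1 -51.377 22.965
8 -1 68.564 -33.005

(exact arithmetic carried between steps; '≈' marks a value shown rounded to 6 d.p. or computed from one; I and e_prev carry over from the previous line; the table rounds u and y to 3 d.p., halves away from zero)
n=0: y=0, sp=5, e=sp−y=5; I=5, D=e−e_prev=5; u=2·5+1/4·5+0·5=11.25; next y=4/5·0+1·11.25=11.25
n=1: y=11.25, sp=5, e=sp−y=-6.25; I=-1.25, D=e−e_prev=-11.25; u=2·(-6.25)+1/4·(-1.25)+0·(-11.25)=-12.8125; next y=4/5·11.25+1·(-12.8125)=-3.8125
n=2: y=-3.8125, sp=5, e=sp−y=8.8125; I=7.5625, D=e−e_prev=15.0625; u=2·8.8125+1/4·7.5625+0·15.0625=19.515625; next y=4/5·(-3.8125)+1·19.515625=16.465625
n=3: y=16.465625, sp=5, e=sp−y=-11.465625; I=-3.903125, D=e−e_prev=-20.278125; u=2·(-11.465625)+1/4·(-3.903125)+0·(-20.278125)≈-23.907031; next y=4/5·16.465625+1·(-23.907031)≈-10.734531
n=4: y≈-10.734531, sp=-1, e=sp−y≈9.734531; I≈5.831406, D=e−e_prev≈21.200156; u=2·9.734531+1/4·5.831406+0·21.200156≈20.926914; next y=4/5·(-10.734531)+1·20.926914≈12.339289
n=5: y≈12.339289, sp=-1, e=sp−y≈-13.339289; I≈-7.507883, D=e−e_prev≈-23.073820; u=2·(-13.339289)+1/4·(-7.507883)+0·(-23.073820)≈-28.555549; next y=4/5·12.339289+1·(-28.555549)≈-18.684118
n=6: y≈-18.684118, sp=-1, e=sp−y≈17.684118; I≈10.176235, D=e−e_prev≈31.023407; u=2·17.684118+1/4·10.176235+0·31.023407≈37.912294; next y=4/5·(-18.684118)+1·37.912294≈22.965000
n=7: y≈22.965000, sp=-1, e=sp−y≈-23.965000; I≈-13.788765, D=e−e_prev≈-41.649117; u=2·(-23.965000)+1/4·(-13.788765)+0·(-41.649117)≈-51.377191; next y=4/5·22.965000+1·(-51.377191)≈-33.005191
n=8: y≈-33.005191, sp=-1, e=sp−y≈32.005191; I≈18.216426, D=e−e_prev≈55.970191; u=2·32.005191+1/4·18.216426+0·55.970191≈68.564488; next y=4/5·(-33.005191)+1·68.564488≈42.160336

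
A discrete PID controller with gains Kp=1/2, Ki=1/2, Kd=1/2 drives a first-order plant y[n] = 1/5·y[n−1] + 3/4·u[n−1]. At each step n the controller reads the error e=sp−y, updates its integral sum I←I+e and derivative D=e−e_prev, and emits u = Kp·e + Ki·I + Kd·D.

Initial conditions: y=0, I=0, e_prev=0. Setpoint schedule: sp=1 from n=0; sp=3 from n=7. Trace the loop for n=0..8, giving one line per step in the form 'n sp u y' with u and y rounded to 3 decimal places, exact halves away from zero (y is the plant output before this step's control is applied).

(exact arithmetic carried between steps; '≈' marks a value shown rounded to 6 d.p. or computed from one; I and e_prev carry over from the previous line; the table rounds u and y to 3 d.p., halves away from zero)
n=0: y=0, sp=1, e=sp−y=1; I=1, D=e−e_prev=1; u=1/2·1+1/2·1+1/2·1=1.5; next y=1/5·0+3/4·1.5=1.125
n=1: y=1.125, sp=1, e=sp−y=-0.125; I=0.875, D=e−e_prev=-1.125; u=1/2·(-0.125)+1/2·0.875+1/2·(-1.125)=-0.1875; next y=1/5·1.125+3/4·(-0.1875)=0.084375
n=2: y=0.084375, sp=1, e=sp−y=0.915625; I=1.790625, D=e−e_prev=1.040625; u=1/2·0.915625+1/2·1.790625+1/2·1.040625≈1.873438; next y=1/5·0.084375+3/4·1.873438≈1.421953
n=3: y≈1.421953, sp=1, e=sp−y≈-0.421953; I≈1.368672, D=e−e_prev≈-1.337578; u=1/2·(-0.421953)+1/2·1.368672+1/2·(-1.337578)≈-0.195430; next y=1/5·1.421953+3/4·(-0.195430)≈0.137818
n=4: y≈0.137818, sp=1, e=sp−y≈0.862182; I≈2.230854, D=e−e_prev≈1.284135; u=1/2·0.862182+1/2·2.230854+1/2·1.284135≈2.188585; next y=1/5·0.137818+3/4·2.188585≈1.669002
n=5: y≈1.669002, sp=1, e=sp−y≈-0.669002; I≈1.561851, D=e−e_prev≈-1.531184; u=1/2·(-0.669002)+1/2·1.561851+1/2·(-1.531184)≈-0.319168; next y=1/5·1.669002+3/4·(-0.319168)≈0.094425
n=6: y≈0.094425, sp=1, e=sp−y≈0.905575; I≈2.467426, D=e−e_prev≈1.574578; u=1/2·0.905575+1/2·2.467426+1/2·1.574578≈2.473790; next y=1/5·0.094425+3/4·2.473790≈1.874227
n=7: y≈1.874227, sp=3, e=sp−y≈1.125773; I≈3.593199, D=e−e_prev≈0.220198; u=1/2·1.125773+1/2·3.593199+1/2·0.220198≈2.469585; next y=1/5·1.874227+3/4·2.469585≈2.227034
n=8: y≈2.227034, sp=3, e=sp−y≈0.772966; I≈4.366165, D=e−e_prev≈-0.352807; u=1/2·0.772966+1/2·4.366165+1/2·(-0.352807)≈2.393162; next y=1/5·2.227034+3/4·2.393162≈2.240278

0 1 1.500 0.000
1 1 -0.188 1.125
2 1 1.873 0.084
3 1 -0.195 1.422
4 1 2.189 0.138
5 1 -0.319 1.669
6 1 2.474 0.094
7 3 2.470 1.874
8 3 2.393 2.227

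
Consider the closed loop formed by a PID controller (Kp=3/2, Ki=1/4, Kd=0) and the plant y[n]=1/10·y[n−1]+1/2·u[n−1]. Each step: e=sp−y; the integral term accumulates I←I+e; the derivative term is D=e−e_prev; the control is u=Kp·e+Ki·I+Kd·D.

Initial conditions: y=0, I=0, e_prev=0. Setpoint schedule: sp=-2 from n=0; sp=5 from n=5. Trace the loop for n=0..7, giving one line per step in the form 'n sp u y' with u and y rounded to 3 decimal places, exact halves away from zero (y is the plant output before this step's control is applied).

(exact arithmetic carried between steps; '≈' marks a value shown rounded to 6 d.p. or computed from one; I and e_prev carry over from the previous line; the table rounds u and y to 3 d.p., halves away from zero)
n=0: y=0, sp=-2, e=sp−y=-2; I=-2, D=e−e_prev=-2; u=3/2·(-2)+1/4·(-2)+0·(-2)=-3.5; next y=1/10·0+1/2·(-3.5)=-1.75
n=1: y=-1.75, sp=-2, e=sp−y=-0.25; I=-2.25, D=e−e_prev=1.75; u=3/2·(-0.25)+1/4·(-2.25)+0·1.75=-0.9375; next y=1/10·(-1.75)+1/2·(-0.9375)=-0.64375
n=2: y=-0.64375, sp=-2, e=sp−y=-1.35625; I=-3.60625, D=e−e_prev=-1.10625; u=3/2·(-1.35625)+1/4·(-3.60625)+0·(-1.10625)≈-2.935938; next y=1/10·(-0.64375)+1/2·(-2.935938)≈-1.532344
n=3: y≈-1.532344, sp=-2, e=sp−y≈-0.467656; I≈-4.073906, D=e−e_prev≈0.888594; u=3/2·(-0.467656)+1/4·(-4.073906)+0·0.888594≈-1.719961; next y=1/10·(-1.532344)+1/2·(-1.719961)≈-1.013215
n=4: y≈-1.013215, sp=-2, e=sp−y≈-0.986785; I≈-5.060691, D=e−e_prev≈-0.519129; u=3/2·(-0.986785)+1/4·(-5.060691)+0·(-0.519129)≈-2.745351; next y=1/10·(-1.013215)+1/2·(-2.745351)≈-1.473997
n=5: y≈-1.473997, sp=5, e=sp−y≈6.473997; I≈1.413305, D=e−e_prev≈7.460782; u=3/2·6.473997+1/4·1.413305+0·7.460782≈10.064322; next y=1/10·(-1.473997)+1/2·10.064322≈4.884761
n=6: y≈4.884761, sp=5, e=sp−y≈0.115239; I≈1.528544, D=e−e_prev≈-6.358758; u=3/2·0.115239+1/4·1.528544+0·(-6.358758)≈0.554994; next y=1/10·4.884761+1/2·0.554994≈0.765973
n=7: y≈0.765973, sp=5, e=sp−y≈4.234027; I≈5.762571, D=e−e_prev≈4.118788; u=3/2·4.234027+1/4·5.762571+0·4.118788≈7.791683; next y=1/10·0.765973+1/2·7.791683≈3.972439

0 -2 -3.500 0.000
1 -2 -0.938 -1.750
2 -2 -2.936 -0.644
3 -2 -1.720 -1.532
4 -2 -2.745 -1.013
5 5 10.064 -1.474
6 5 0.555 4.885
7 5 7.792 0.766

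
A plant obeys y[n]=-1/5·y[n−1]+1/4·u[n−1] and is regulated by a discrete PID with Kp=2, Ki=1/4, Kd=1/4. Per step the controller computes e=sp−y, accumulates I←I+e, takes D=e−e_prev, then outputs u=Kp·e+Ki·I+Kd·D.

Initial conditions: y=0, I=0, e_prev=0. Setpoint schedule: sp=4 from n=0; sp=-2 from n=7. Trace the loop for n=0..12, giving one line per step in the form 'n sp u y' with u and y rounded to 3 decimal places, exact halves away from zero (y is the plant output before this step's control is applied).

(exact arithmetic carried between steps; '≈' marks a value shown rounded to 6 d.p. or computed from one; I and e_prev carry over from the previous line; the table rounds u and y to 3 d.p., halves away from zero)
n=0: y=0, sp=4, e=sp−y=4; I=4, D=e−e_prev=4; u=2·4+1/4·4+1/4·4=10; next y=-1/5·0+1/4·10=2.5
n=1: y=2.5, sp=4, e=sp−y=1.5; I=5.5, D=e−e_prev=-2.5; u=2·1.5+1/4·5.5+1/4·(-2.5)=3.75; next y=-1/5·2.5+1/4·3.75=0.4375
n=2: y=0.4375, sp=4, e=sp−y=3.5625; I=9.0625, D=e−e_prev=2.0625; u=2·3.5625+1/4·9.0625+1/4·2.0625=9.90625; next y=-1/5·0.4375+1/4·9.90625≈2.389063
n=3: y≈2.389063, sp=4, e=sp−y≈1.610938; I≈10.673438, D=e−e_prev≈-1.951563; u=2·1.610938+1/4·10.673438+1/4·(-1.951563)≈5.402344; next y=-1/5·2.389063+1/4·5.402344≈0.872773
n=4: y≈0.872773, sp=4, e=sp−y≈3.127227; I≈13.800664, D=e−e_prev≈1.516289; u=2·3.127227+1/4·13.800664+1/4·1.516289≈10.083691; next y=-1/5·0.872773+1/4·10.083691≈2.346368
n=5: y≈2.346368, sp=4, e=sp−y≈1.653632; I≈15.454296, D=e−e_prev≈-1.473595; u=2·1.653632+1/4·15.454296+1/4·(-1.473595)≈6.802439; next y=-1/5·2.346368+1/4·6.802439≈1.231336
n=6: y≈1.231336, sp=4, e=sp−y≈2.768664; I≈18.222960, D=e−e_prev≈1.115032; u=2·2.768664+1/4·18.222960+1/4·1.115032≈10.371826; next y=-1/5·1.231336+1/4·10.371826≈2.346689
n=7: y≈2.346689, sp=-2, e=sp−y≈-4.346689; I≈13.876271, D=e−e_prev≈-7.115353; u=2·(-4.346689)+1/4·13.876271+1/4·(-7.115353)≈-7.003149; next y=-1/5·2.346689+1/4·(-7.003149)≈-2.220125
n=8: y≈-2.220125, sp=-2, e=sp−y≈0.220125; I≈14.096396, D=e−e_prev≈4.566814; u=2·0.220125+1/4·14.096396+1/4·4.566814≈5.106053; next y=-1/5·(-2.220125)+1/4·5.106053≈1.720538
n=9: y≈1.720538, sp=-2, e=sp−y≈-3.720538; I≈10.375857, D=e−e_prev≈-3.940663; u=2·(-3.720538)+1/4·10.375857+1/4·(-3.940663)≈-5.832278; next y=-1/5·1.720538+1/4·(-5.832278)≈-1.802177
n=10: y≈-1.802177, sp=-2, e=sp−y≈-0.197823; I≈10.178035, D=e−e_prev≈3.522715; u=2·(-0.197823)+1/4·10.178035+1/4·3.522715≈3.029542; next y=-1/5·(-1.802177)+1/4·3.029542≈1.117821
n=11: y≈1.117821, sp=-2, e=sp−y≈-3.117821; I≈7.060214, D=e−e_prev≈-2.919998; u=2·(-3.117821)+1/4·7.060214+1/4·(-2.919998)≈-5.200588; next y=-1/5·1.117821+1/4·(-5.200588)≈-1.523711
n=12: y≈-1.523711, sp=-2, e=sp−y≈-0.476289; I≈6.583925, D=e−e_prev≈2.641532; u=2·(-0.476289)+1/4·6.583925+1/4·2.641532≈1.353786; next y=-1/5·(-1.523711)+1/4·1.353786≈0.643189

0 4 10.000 0.000
1 4 3.750 2.500
2 4 9.906 0.438
3 4 5.402 2.389
4 4 10.084 0.873
5 4 6.802 2.346
6 4 10.372 1.231
7 -2 -7.003 2.347
8 -2 5.106 -2.220
9 -2 -5.832 1.721
10 -2 3.030 -1.802
11 -2 -5.201 1.118
12 -2 1.354 -1.524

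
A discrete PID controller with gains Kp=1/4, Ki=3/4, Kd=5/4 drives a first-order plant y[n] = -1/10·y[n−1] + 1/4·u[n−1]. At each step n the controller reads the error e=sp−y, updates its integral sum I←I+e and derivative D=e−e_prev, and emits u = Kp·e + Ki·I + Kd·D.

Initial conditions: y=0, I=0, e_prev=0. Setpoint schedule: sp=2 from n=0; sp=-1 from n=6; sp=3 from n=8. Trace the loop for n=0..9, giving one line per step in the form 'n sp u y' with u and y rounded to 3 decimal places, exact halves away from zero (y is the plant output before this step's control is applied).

(exact arithmetic carried between steps; '≈' marks a value shown rounded to 6 d.p. or computed from one; I and e_prev carry over from the previous line; the table rounds u and y to 3 d.p., halves away from zero)
n=0: y=0, sp=2, e=sp−y=2; I=2, D=e−e_prev=2; u=1/4·2+3/4·2+5/4·2=4.5; next y=-1/10·0+1/4·4.5=1.125
n=1: y=1.125, sp=2, e=sp−y=0.875; I=2.875, D=e−e_prev=-1.125; u=1/4·0.875+3/4·2.875+5/4·(-1.125)=0.96875; next y=-1/10·1.125+1/4·0.96875≈0.129688
n=2: y≈0.129688, sp=2, e=sp−y≈1.870313; I≈4.745313, D=e−e_prev≈0.995313; u=1/4·1.870313+3/4·4.745313+5/4·0.995313≈5.270703; next y=-1/10·0.129688+1/4·5.270703≈1.304707
n=3: y≈1.304707, sp=2, e=sp−y≈0.695293; I≈5.440605, D=e−e_prev≈-1.175020; u=1/4·0.695293+3/4·5.440605+5/4·(-1.175020)≈2.785503; next y=-1/10·1.304707+1/4·2.785503≈0.565905
n=4: y≈0.565905, sp=2, e=sp−y≈1.434095; I≈6.874700, D=e−e_prev≈0.738802; u=1/4·1.434095+3/4·6.874700+5/4·0.738802≈6.438052; next y=-1/10·0.565905+1/4·6.438052≈1.552922
n=5: y≈1.552922, sp=2, e=sp−y≈0.447078; I≈7.321778, D=e−e_prev≈-0.987017; u=1/4·0.447078+3/4·7.321778+5/4·(-0.987017)≈4.369331; next y=-1/10·1.552922+1/4·4.369331≈0.937041
n=6: y≈0.937041, sp=-1, e=sp−y≈-1.937041; I≈5.384737, D=e−e_prev≈-2.384118; u=1/4·(-1.937041)+3/4·5.384737+5/4·(-2.384118)≈0.574145; next y=-1/10·0.937041+1/4·0.574145≈0.049832
n=7: y≈0.049832, sp=-1, e=sp−y≈-1.049832; I≈4.334905, D=e−e_prev≈0.887208; u=1/4·(-1.049832)+3/4·4.334905+5/4·0.887208≈4.097731; next y=-1/10·0.049832+1/4·4.097731≈1.019450
n=8: y≈1.019450, sp=3, e=sp−y≈1.980550; I≈6.315456, D=e−e_prev≈3.030383; u=1/4·1.980550+3/4·6.315456+5/4·3.030383≈9.019708; next y=-1/10·1.019450+1/4·9.019708≈2.152982
n=9: y≈2.152982, sp=3, e=sp−y≈0.847018; I≈7.162474, D=e−e_prev≈-1.133532; u=1/4·0.847018+3/4·7.162474+5/4·(-1.133532)≈4.166694; next y=-1/10·2.152982+1/4·4.166694≈0.826375

0 2 4.500 0.000
1 2 0.969 1.125
2 2 5.271 0.130
3 2 2.786 1.305
4 2 6.438 0.566
5 2 4.369 1.553
6 -1 0.574 0.937
7 -1 4.098 0.050
8 3 9.020 1.019
9 3 4.167 2.153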